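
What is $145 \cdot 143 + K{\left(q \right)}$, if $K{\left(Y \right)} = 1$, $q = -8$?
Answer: $20736$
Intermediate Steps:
$145 \cdot 143 + K{\left(q \right)} = 145 \cdot 143 + 1 = 20735 + 1 = 20736$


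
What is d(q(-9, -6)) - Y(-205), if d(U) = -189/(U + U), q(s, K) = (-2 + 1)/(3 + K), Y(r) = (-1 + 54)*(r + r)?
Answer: 42893/2 ≈ 21447.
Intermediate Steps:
Y(r) = 106*r (Y(r) = 53*(2*r) = 106*r)
q(s, K) = -1/(3 + K)
d(U) = -189/(2*U) (d(U) = -189*1/(2*U) = -189/(2*U))
d(q(-9, -6)) - Y(-205) = -189/(2*((-1/(3 - 6)))) - 106*(-205) = -189/(2*((-1/(-3)))) - 1*(-21730) = -189/(2*((-1*(-1/3)))) + 21730 = -189/(2*1/3) + 21730 = -189/2*3 + 21730 = -567/2 + 21730 = 42893/2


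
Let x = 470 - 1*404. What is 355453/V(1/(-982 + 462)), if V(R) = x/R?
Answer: -355453/34320 ≈ -10.357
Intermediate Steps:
x = 66 (x = 470 - 404 = 66)
V(R) = 66/R
355453/V(1/(-982 + 462)) = 355453/((66/(1/(-982 + 462)))) = 355453/((66/(1/(-520)))) = 355453/((66/(-1/520))) = 355453/((66*(-520))) = 355453/(-34320) = 355453*(-1/34320) = -355453/34320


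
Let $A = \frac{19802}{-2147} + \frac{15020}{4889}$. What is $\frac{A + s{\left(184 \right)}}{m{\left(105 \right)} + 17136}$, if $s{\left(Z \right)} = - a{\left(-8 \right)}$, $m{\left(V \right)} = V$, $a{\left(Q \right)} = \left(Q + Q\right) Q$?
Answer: $- \frac{1408139462}{180973311603} \approx -0.0077809$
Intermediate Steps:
$a{\left(Q \right)} = 2 Q^{2}$ ($a{\left(Q \right)} = 2 Q Q = 2 Q^{2}$)
$s{\left(Z \right)} = -128$ ($s{\left(Z \right)} = - 2 \left(-8\right)^{2} = - 2 \cdot 64 = \left(-1\right) 128 = -128$)
$A = - \frac{64564038}{10496683}$ ($A = 19802 \left(- \frac{1}{2147}\right) + 15020 \cdot \frac{1}{4889} = - \frac{19802}{2147} + \frac{15020}{4889} = - \frac{64564038}{10496683} \approx -6.1509$)
$\frac{A + s{\left(184 \right)}}{m{\left(105 \right)} + 17136} = \frac{- \frac{64564038}{10496683} - 128}{105 + 17136} = - \frac{1408139462}{10496683 \cdot 17241} = \left(- \frac{1408139462}{10496683}\right) \frac{1}{17241} = - \frac{1408139462}{180973311603}$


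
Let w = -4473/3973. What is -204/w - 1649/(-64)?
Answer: 19749155/95424 ≈ 206.96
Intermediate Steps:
w = -4473/3973 (w = -4473*1/3973 = -4473/3973 ≈ -1.1258)
-204/w - 1649/(-64) = -204/(-4473/3973) - 1649/(-64) = -204*(-3973/4473) - 1649*(-1/64) = 270164/1491 + 1649/64 = 19749155/95424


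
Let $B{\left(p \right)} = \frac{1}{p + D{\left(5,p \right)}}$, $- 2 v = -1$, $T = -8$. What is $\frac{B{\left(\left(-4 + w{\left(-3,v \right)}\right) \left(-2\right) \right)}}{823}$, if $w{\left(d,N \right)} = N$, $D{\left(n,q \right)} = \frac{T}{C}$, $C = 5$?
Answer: $\frac{5}{22221} \approx 0.00022501$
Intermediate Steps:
$v = \frac{1}{2}$ ($v = \left(- \frac{1}{2}\right) \left(-1\right) = \frac{1}{2} \approx 0.5$)
$D{\left(n,q \right)} = - \frac{8}{5}$
$B{\left(p \right)} = \frac{1}{- \frac{8}{5} + p}$ ($B{\left(p \right)} = \frac{1}{p - \frac{8}{5}} = \frac{1}{- \frac{8}{5} + p}$)
$\frac{B{\left(\left(-4 + w{\left(-3,v \right)}\right) \left(-2\right) \right)}}{823} = \frac{5 \frac{1}{-8 + 5 \left(-4 + \frac{1}{2}\right) \left(-2\right)}}{823} = \frac{5}{-8 + 5 \left(\left(- \frac{7}{2}\right) \left(-2\right)\right)} \frac{1}{823} = \frac{5}{-8 + 5 \cdot 7} \cdot \frac{1}{823} = \frac{5}{-8 + 35} \cdot \frac{1}{823} = \frac{5}{27} \cdot \frac{1}{823} = \frac{5}{22221}$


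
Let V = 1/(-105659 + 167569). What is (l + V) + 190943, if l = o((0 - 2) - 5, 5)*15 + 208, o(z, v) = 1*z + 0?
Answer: 11827657861/61910 ≈ 1.9105e+5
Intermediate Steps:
o(z, v) = z (o(z, v) = z + 0 = z)
l = 103 (l = ((0 - 2) - 5)*15 + 208 = (-2 - 5)*15 + 208 = -7*15 + 208 = -105 + 208 = 103)
V = 1/61910 ≈ 1.6152e-5
(l + V) + 190943 = (103 + 1/61910) + 190943 = 6376731/61910 + 190943 = 11827657861/61910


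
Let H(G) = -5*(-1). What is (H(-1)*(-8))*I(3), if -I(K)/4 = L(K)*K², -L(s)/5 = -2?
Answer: 14400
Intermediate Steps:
L(s) = 10 (L(s) = -5*(-2) = 10)
H(G) = 5
I(K) = -40*K²
(H(-1)*(-8))*I(3) = (5*(-8))*(-40*3²) = -(-1600)*9 = -40*(-360) = 14400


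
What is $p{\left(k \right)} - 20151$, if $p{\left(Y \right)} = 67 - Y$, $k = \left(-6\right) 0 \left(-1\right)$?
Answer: $-20084$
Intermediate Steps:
$k = 0$ ($k = 0 \left(-1\right) = 0$)
$p{\left(k \right)} - 20151 = \left(67 - 0\right) - 20151 = \left(67 + 0\right) - 20151 = 67 - 20151 = -20084$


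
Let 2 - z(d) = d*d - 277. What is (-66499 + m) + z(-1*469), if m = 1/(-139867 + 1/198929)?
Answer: -7962586370652931/27823602442 ≈ -2.8618e+5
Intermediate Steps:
z(d) = 279 - d² (z(d) = 2 - (d*d - 277) = 2 - (d² - 277) = 2 - (-277 + d²) = 2 + (277 - d²) = 279 - d²)
m = -198929/27823602442 (m = 1/(-139867 + 1/198929) = 1/(-27823602442/198929) = -198929/27823602442 ≈ -7.1496e-6)
(-66499 + m) + z(-1*469) = (-66499 - 198929/27823602442) + (279 - (-1*469)²) = -1850241738989487/27823602442 + (279 - 1*(-469)²) = -1850241738989487/27823602442 + (279 - 1*219961) = -1850241738989487/27823602442 + (279 - 219961) = -1850241738989487/27823602442 - 219682 = -7962586370652931/27823602442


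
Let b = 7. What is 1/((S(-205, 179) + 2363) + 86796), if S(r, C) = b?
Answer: 1/89166 ≈ 1.1215e-5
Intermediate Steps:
S(r, C) = 7
1/((S(-205, 179) + 2363) + 86796) = 1/((7 + 2363) + 86796) = 1/(2370 + 86796) = 1/89166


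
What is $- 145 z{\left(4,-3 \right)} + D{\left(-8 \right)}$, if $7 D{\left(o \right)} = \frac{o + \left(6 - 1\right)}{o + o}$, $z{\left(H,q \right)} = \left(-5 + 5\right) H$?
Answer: $\frac{3}{112} \approx 0.026786$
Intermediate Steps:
$z{\left(H,q \right)} = 0$ ($z{\left(H,q \right)} = 0 H = 0$)
$D{\left(o \right)} = \frac{5 + o}{14 o}$ ($D{\left(o \right)} = \frac{\left(o + \left(6 - 1\right)\right) \frac{1}{o + o}}{7} = \frac{\left(o + \left(6 - 1\right)\right) \frac{1}{2 o}}{7} = \frac{\left(o + 5\right) \frac{1}{2 o}}{7} = \frac{\left(5 + o\right) \frac{1}{2 o}}{7} = \frac{\frac{1}{2} \frac{1}{o} \left(5 + o\right)}{7} = \frac{5 + o}{14 o}$)
$- 145 z{\left(4,-3 \right)} + D{\left(-8 \right)} = \left(-145\right) 0 + \frac{5 - 8}{14 \left(-8\right)} = 0 + \frac{1}{14} \left(- \frac{1}{8}\right) \left(-3\right) = 0 + \frac{3}{112} = \frac{3}{112}$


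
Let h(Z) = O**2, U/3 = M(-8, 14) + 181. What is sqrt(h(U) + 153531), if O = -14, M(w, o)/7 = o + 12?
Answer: sqrt(153727) ≈ 392.08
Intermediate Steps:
M(w, o) = 84 + 7*o (M(w, o) = 7*(o + 12) = 7*(12 + o) = 84 + 7*o)
U = 1089 (U = 3*((84 + 7*14) + 181) = 3*((84 + 98) + 181) = 3*(182 + 181) = 3*363 = 1089)
h(Z) = 196 (h(Z) = (-14)**2 = 196)
sqrt(h(U) + 153531) = sqrt(196 + 153531) = sqrt(153727)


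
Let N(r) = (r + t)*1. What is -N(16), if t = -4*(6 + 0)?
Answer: 8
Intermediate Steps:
t = -24 (t = -4*6 = -24)
N(r) = -24 + r (N(r) = (r - 24)*1 = (-24 + r)*1 = -24 + r)
-N(16) = -(-24 + 16) = -1*(-8) = 8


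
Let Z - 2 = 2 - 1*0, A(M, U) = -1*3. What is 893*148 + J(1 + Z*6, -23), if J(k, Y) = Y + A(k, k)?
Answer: 132138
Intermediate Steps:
A(M, U) = -3
Z = 4 (Z = 2 + (2 - 1*0) = 2 + (2 + 0) = 2 + 2 = 4)
J(k, Y) = -3 + Y (J(k, Y) = Y - 3 = -3 + Y)
893*148 + J(1 + Z*6, -23) = 893*148 + (-3 - 23) = 132164 - 26 = 132138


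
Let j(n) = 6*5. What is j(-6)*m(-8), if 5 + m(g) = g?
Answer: -390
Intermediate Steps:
m(g) = -5 + g
j(n) = 30
j(-6)*m(-8) = 30*(-5 - 8) = 30*(-13) = -390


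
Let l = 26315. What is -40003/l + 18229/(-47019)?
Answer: -2360597192/1237304985 ≈ -1.9079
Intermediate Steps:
-40003/l + 18229/(-47019) = -40003/26315 + 18229/(-47019) = -40003*1/26315 + 18229*(-1/47019) = -40003/26315 - 18229/47019 = -2360597192/1237304985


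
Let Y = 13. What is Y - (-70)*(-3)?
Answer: -197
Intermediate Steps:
Y - (-70)*(-3) = 13 - (-70)*(-3) = 13 - 14*15 = 13 - 210 = -197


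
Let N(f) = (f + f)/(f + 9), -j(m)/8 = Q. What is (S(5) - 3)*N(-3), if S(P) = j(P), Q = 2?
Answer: 19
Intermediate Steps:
j(m) = -16 (j(m) = -8*2 = -16)
S(P) = -16
N(f) = 2*f/(9 + f) (N(f) = (2*f)/(9 + f) = 2*f/(9 + f))
(S(5) - 3)*N(-3) = (-16 - 3)*(2*(-3)/(9 - 3)) = -38*(-3)/6 = -19*(-1) = 19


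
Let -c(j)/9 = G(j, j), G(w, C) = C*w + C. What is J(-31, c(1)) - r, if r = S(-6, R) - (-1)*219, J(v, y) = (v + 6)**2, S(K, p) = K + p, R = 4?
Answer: 408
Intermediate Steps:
G(w, C) = C + C*w
c(j) = -9*j*(1 + j)
J(v, y) = (6 + v)**2
r = 217 (r = (-6 + 4) - (-1)*219 = -2 - 1*(-219) = -2 + 219 = 217)
J(-31, c(1)) - r = (6 - 31)**2 - 1*217 = (-25)**2 - 217 = 625 - 217 = 408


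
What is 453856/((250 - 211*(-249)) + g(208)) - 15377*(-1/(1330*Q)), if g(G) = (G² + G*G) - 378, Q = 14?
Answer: 10587263723/2587044180 ≈ 4.0924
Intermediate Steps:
g(G) = -378 + 2*G² (g(G) = (G² + G²) - 378 = 2*G² - 378 = -378 + 2*G²)
453856/((250 - 211*(-249)) + g(208)) - 15377*(-1/(1330*Q)) = 453856/((250 - 211*(-249)) + (-378 + 2*208²)) - 15377/(-70*14*19) = 453856/((250 + 52539) + (-378 + 2*43264)) - 15377/((-980*19)) = 453856/(52789 + (-378 + 86528)) - 15377/(-18620) = 453856/(52789 + 86150) - 15377*(-1/18620) = 453856/138939 + 15377/18620 = 10587263723/2587044180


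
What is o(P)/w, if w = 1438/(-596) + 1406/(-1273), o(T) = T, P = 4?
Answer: -79864/70225 ≈ -1.1373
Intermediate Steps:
w = -70225/19966 (w = 1438*(-1/596) + 1406*(-1/1273) = -719/298 - 74/67 = -70225/19966 ≈ -3.5172)
o(P)/w = 4/(-70225/19966) = 4*(-19966/70225) = -79864/70225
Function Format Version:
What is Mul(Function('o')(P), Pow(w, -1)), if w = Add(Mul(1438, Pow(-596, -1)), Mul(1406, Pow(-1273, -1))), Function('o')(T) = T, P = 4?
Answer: Rational(-79864, 70225) ≈ -1.1373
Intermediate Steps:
w = Rational(-70225, 19966) (w = Add(Mul(1438, Rational(-1, 596)), Mul(1406, Rational(-1, 1273))) = Add(Rational(-719, 298), Rational(-74, 67)) = Rational(-70225, 19966) ≈ -3.5172)
Mul(Function('o')(P), Pow(w, -1)) = Mul(4, Pow(Rational(-70225, 19966), -1)) = Mul(4, Rational(-19966, 70225)) = Rational(-79864, 70225)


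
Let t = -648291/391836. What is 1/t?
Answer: -130612/216097 ≈ -0.60441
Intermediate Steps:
t = -216097/130612 (t = -648291*1/391836 = -216097/130612 ≈ -1.6545)
1/t = 1/(-216097/130612) = -130612/216097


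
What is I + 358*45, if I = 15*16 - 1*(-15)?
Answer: 16365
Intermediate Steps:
I = 255 (I = 240 + 15 = 255)
I + 358*45 = 255 + 358*45 = 255 + 16110 = 16365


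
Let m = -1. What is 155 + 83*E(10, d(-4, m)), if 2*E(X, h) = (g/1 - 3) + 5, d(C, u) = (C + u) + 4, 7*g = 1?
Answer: 3415/14 ≈ 243.93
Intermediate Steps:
g = ⅐ (g = (⅐)*1 = ⅐ ≈ 0.14286)
d(C, u) = 4 + C + u
E(X, h) = 15/14 (E(X, h) = (((⅐)/1 - 3) + 5)/2 = (((⅐)*1 - 3) + 5)/2 = ((⅐ - 3) + 5)/2 = (-20/7 + 5)/2 = (½)*(15/7) = 15/14)
155 + 83*E(10, d(-4, m)) = 155 + 83*(15/14) = 155 + 1245/14 = 3415/14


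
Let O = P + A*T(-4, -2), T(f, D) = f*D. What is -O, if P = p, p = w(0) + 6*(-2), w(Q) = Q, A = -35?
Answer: 292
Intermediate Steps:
T(f, D) = D*f
p = -12 (p = 0 + 6*(-2) = 0 - 12 = -12)
P = -12
O = -292 (O = -12 - (-70)*(-4) = -12 - 35*8 = -12 - 280 = -292)
-O = -1*(-292) = 292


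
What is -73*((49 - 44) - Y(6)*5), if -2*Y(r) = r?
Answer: -1460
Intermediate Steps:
Y(r) = -r/2
-73*((49 - 44) - Y(6)*5) = -73*((49 - 44) - (-1)*6/2*5) = -73*(5 - 1*(-3)*5) = -73*(5 + 3*5) = -73*(5 + 15) = -73*20 = -1460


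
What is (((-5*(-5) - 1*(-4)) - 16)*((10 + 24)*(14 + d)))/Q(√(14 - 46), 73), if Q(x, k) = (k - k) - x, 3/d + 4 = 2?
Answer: 5525*I*√2/8 ≈ 976.69*I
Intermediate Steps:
d = -3/2 (d = 3/(-4 + 2) = 3/(-2) = 3*(-½) = -3/2 ≈ -1.5000)
Q(x, k) = -x (Q(x, k) = 0 - x = -x)
(((-5*(-5) - 1*(-4)) - 16)*((10 + 24)*(14 + d)))/Q(√(14 - 46), 73) = (((-5*(-5) - 1*(-4)) - 16)*((10 + 24)*(14 - 3/2)))/((-√(14 - 46))) = (((25 + 4) - 16)*(34*(25/2)))/((-√(-32))) = ((29 - 16)*425)/((-4*I*√2)) = (13*425)/((-4*I*√2)) = 5525*(I*√2/8) = 5525*I*√2/8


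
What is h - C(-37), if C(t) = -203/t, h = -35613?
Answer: -1317884/37 ≈ -35619.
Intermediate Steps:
h - C(-37) = -35613 - (-203)/(-37) = -35613 - (-203)*(-1)/37 = -35613 - 1*203/37 = -35613 - 203/37 = -1317884/37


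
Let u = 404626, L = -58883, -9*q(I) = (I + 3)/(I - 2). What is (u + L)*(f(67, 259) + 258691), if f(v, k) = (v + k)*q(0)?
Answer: 268378163348/3 ≈ 8.9459e+10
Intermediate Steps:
q(I) = -(3 + I)/(9*(-2 + I)) (q(I) = -(I + 3)/(9*(I - 2)) = -(3 + I)/(9*(-2 + I)))
f(v, k) = k/6 + v/6 (f(v, k) = (v + k)*((-3 - 1*0)/(9*(-2 + 0))) = (k + v)*((1/9)*(-3 + 0)/(-2)) = (k + v)*((1/9)*(-1/2)*(-3)) = (k + v)*(1/6) = k/6 + v/6)
(u + L)*(f(67, 259) + 258691) = (404626 - 58883)*(((1/6)*259 + (1/6)*67) + 258691) = 345743*((259/6 + 67/6) + 258691) = 345743*(163/3 + 258691) = 345743*(776236/3) = 268378163348/3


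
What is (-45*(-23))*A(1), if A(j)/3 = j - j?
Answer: 0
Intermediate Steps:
A(j) = 0 (A(j) = 3*(j - j) = 3*0 = 0)
(-45*(-23))*A(1) = -45*(-23)*0 = 1035*0 = 0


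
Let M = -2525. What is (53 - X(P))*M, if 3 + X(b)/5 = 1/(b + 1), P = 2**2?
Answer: -169175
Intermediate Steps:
P = 4
X(b) = -15 + 5/(1 + b) (X(b) = -15 + 5/(b + 1) = -15 + 5/(1 + b))
(53 - X(P))*M = (53 - 5*(-2 - 3*4)/(1 + 4))*(-2525) = (53 - 5*(-2 - 12)/5)*(-2525) = (53 - 5*(-14)/5)*(-2525) = (53 - 1*(-14))*(-2525) = (53 + 14)*(-2525) = 67*(-2525) = -169175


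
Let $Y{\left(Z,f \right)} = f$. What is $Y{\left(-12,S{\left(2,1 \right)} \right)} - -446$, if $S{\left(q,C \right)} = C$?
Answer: $447$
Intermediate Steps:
$Y{\left(-12,S{\left(2,1 \right)} \right)} - -446 = 1 - -446 = 1 + 446 = 447$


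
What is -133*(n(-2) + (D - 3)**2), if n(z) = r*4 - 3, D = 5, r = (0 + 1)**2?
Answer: -665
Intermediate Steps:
r = 1 (r = 1**2 = 1)
n(z) = 1 (n(z) = 1*4 - 3 = 4 - 3 = 1)
-133*(n(-2) + (D - 3)**2) = -133*(1 + (5 - 3)**2) = -133*(1 + 2**2) = -133*(1 + 4) = -133*5 = -665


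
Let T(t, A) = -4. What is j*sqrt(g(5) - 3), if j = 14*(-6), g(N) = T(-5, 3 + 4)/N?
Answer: -84*I*sqrt(95)/5 ≈ -163.75*I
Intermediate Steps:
g(N) = -4/N
j = -84
j*sqrt(g(5) - 3) = -84*sqrt(-4/5 - 3) = -84*I*sqrt(95)/5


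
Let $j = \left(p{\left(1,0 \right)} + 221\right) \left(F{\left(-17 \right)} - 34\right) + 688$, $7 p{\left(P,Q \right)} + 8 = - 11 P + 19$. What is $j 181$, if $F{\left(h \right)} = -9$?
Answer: $-1595515$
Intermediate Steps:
$p{\left(P,Q \right)} = \frac{11}{7} - \frac{11 P}{7}$ ($p{\left(P,Q \right)} = - \frac{8}{7} + \frac{- 11 P + 19}{7} = - \frac{8}{7} + \frac{19 - 11 P}{7} = - \frac{8}{7} - \left(- \frac{19}{7} + \frac{11 P}{7}\right) = \frac{11}{7} - \frac{11 P}{7}$)
$j = -8815$ ($j = \left(\left(\frac{11}{7} - \frac{11}{7}\right) + 221\right) \left(-9 - 34\right) + 688 = \left(\left(\frac{11}{7} - \frac{11}{7}\right) + 221\right) \left(-43\right) + 688 = \left(0 + 221\right) \left(-43\right) + 688 = 221 \left(-43\right) + 688 = -9503 + 688 = -8815$)
$j 181 = \left(-8815\right) 181 = -1595515$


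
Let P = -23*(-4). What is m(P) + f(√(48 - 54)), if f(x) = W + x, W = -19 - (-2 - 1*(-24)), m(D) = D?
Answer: 51 + I*√6 ≈ 51.0 + 2.4495*I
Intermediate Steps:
P = 92
W = -41 (W = -19 - (-2 + 24) = -19 - 1*22 = -19 - 22 = -41)
f(x) = -41 + x
m(P) + f(√(48 - 54)) = 92 + (-41 + √(48 - 54)) = 92 + (-41 + √(-6)) = 92 + (-41 + I*√6) = 51 + I*√6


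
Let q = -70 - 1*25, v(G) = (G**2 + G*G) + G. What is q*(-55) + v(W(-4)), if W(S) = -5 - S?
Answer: 5226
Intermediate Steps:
v(G) = G + 2*G**2 (v(G) = (G**2 + G**2) + G = 2*G**2 + G = G + 2*G**2)
q = -95 (q = -70 - 25 = -95)
q*(-55) + v(W(-4)) = -95*(-55) + (-5 - 1*(-4))*(1 + 2*(-5 - 1*(-4))) = 5225 + (-5 + 4)*(1 + 2*(-5 + 4)) = 5225 - (1 + 2*(-1)) = 5225 - (1 - 2) = 5225 - 1*(-1) = 5225 + 1 = 5226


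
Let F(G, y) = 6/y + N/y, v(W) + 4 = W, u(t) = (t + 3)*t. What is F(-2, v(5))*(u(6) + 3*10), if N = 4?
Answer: 840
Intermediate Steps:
u(t) = t*(3 + t) (u(t) = (3 + t)*t = t*(3 + t))
v(W) = -4 + W
F(G, y) = 10/y (F(G, y) = 6/y + 4/y = 10/y)
F(-2, v(5))*(u(6) + 3*10) = (10/(-4 + 5))*(6*(3 + 6) + 3*10) = (10/1)*(6*9 + 30) = (10*1)*(54 + 30) = 10*84 = 840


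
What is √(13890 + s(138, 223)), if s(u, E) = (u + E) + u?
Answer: √14389 ≈ 119.95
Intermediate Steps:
s(u, E) = E + 2*u (s(u, E) = (E + u) + u = E + 2*u)
√(13890 + s(138, 223)) = √(13890 + (223 + 2*138)) = √(13890 + (223 + 276)) = √(13890 + 499) = √14389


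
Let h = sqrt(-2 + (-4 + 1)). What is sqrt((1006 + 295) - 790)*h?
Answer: I*sqrt(2555) ≈ 50.547*I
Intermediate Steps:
h = I*sqrt(5) (h = sqrt(-2 - 3) = sqrt(-5) = I*sqrt(5) ≈ 2.2361*I)
sqrt((1006 + 295) - 790)*h = sqrt((1006 + 295) - 790)*(I*sqrt(5)) = sqrt(1301 - 790)*(I*sqrt(5)) = sqrt(511)*(I*sqrt(5)) = I*sqrt(2555)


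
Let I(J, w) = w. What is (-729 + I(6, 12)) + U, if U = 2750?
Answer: 2033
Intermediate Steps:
(-729 + I(6, 12)) + U = (-729 + 12) + 2750 = -717 + 2750 = 2033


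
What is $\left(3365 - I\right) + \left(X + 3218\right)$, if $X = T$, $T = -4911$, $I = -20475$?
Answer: $22147$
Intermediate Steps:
$X = -4911$
$\left(3365 - I\right) + \left(X + 3218\right) = \left(3365 - -20475\right) + \left(-4911 + 3218\right) = \left(3365 + 20475\right) - 1693 = 23840 - 1693 = 22147$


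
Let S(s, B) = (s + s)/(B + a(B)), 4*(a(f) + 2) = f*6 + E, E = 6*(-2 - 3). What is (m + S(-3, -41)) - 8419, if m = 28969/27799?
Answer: -13104522075/1556744 ≈ -8417.9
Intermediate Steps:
E = -30 (E = 6*(-5) = -30)
m = 28969/27799 (m = 28969*(1/27799) = 28969/27799 ≈ 1.0421)
a(f) = -19/2 + 3*f/2 (a(f) = -2 + (f*6 - 30)/4 = -2 + (6*f - 30)/4 = -2 + (-30 + 6*f)/4 = -2 + (-15/2 + 3*f/2) = -19/2 + 3*f/2)
S(s, B) = 2*s/(-19/2 + 5*B/2) (S(s, B) = (s + s)/(B + (-19/2 + 3*B/2)) = (2*s)/(-19/2 + 5*B/2) = 2*s/(-19/2 + 5*B/2))
(m + S(-3, -41)) - 8419 = (28969/27799 + 4*(-3)/(-19 + 5*(-41))) - 8419 = (28969/27799 + 4*(-3)/(-19 - 205)) - 8419 = (28969/27799 + 4*(-3)/(-224)) - 8419 = (28969/27799 + 4*(-3)*(-1/224)) - 8419 = (28969/27799 + 3/56) - 8419 = 1705661/1556744 - 8419 = -13104522075/1556744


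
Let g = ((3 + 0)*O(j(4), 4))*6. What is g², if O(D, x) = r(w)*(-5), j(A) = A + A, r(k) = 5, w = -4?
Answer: 202500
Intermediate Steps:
j(A) = 2*A
O(D, x) = -25 (O(D, x) = 5*(-5) = -25)
g = -450 (g = ((3 + 0)*(-25))*6 = (3*(-25))*6 = -75*6 = -450)
g² = (-450)² = 202500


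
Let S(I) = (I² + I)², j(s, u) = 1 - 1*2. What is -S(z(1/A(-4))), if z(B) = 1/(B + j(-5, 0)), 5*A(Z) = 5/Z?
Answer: -16/625 ≈ -0.025600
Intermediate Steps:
j(s, u) = -1 (j(s, u) = 1 - 2 = -1)
A(Z) = 1/Z (A(Z) = (5/Z)/5 = 1/Z)
z(B) = 1/(-1 + B) (z(B) = 1/(B - 1) = 1/(-1 + B))
S(I) = (I + I²)²
-S(z(1/A(-4))) = -(1/(-1 + 1/(1/(-4))))²*(1 + 1/(-1 + 1/(1/(-4))))² = -(1/(-1 + 1/(-¼)))²*(1 + 1/(-1 + 1/(-¼)))² = -(1/(-1 - 4))²*(1 + 1/(-1 - 4))² = -(1/(-5))²*(1 + 1/(-5))² = -(-⅕)²*(1 - ⅕)² = -(⅘)²/25 = -16/(25*25) = -1*16/625 = -16/625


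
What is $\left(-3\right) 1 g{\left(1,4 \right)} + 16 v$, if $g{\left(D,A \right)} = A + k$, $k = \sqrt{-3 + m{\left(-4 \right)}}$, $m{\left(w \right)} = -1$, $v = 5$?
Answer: $68 - 6 i \approx 68.0 - 6.0 i$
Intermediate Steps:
$k = 2 i$ ($k = \sqrt{-3 - 1} = \sqrt{-4} = 2 i \approx 2.0 i$)
$g{\left(D,A \right)} = A + 2 i$
$\left(-3\right) 1 g{\left(1,4 \right)} + 16 v = \left(-3\right) 1 \left(4 + 2 i\right) + 16 \cdot 5 = - 3 \left(4 + 2 i\right) + 80 = \left(-12 - 6 i\right) + 80 = 68 - 6 i$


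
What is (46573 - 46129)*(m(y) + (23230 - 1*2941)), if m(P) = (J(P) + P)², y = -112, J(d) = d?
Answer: 31286460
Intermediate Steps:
m(P) = 4*P² (m(P) = (P + P)² = (2*P)² = 4*P²)
(46573 - 46129)*(m(y) + (23230 - 1*2941)) = (46573 - 46129)*(4*(-112)² + (23230 - 1*2941)) = 444*(4*12544 + (23230 - 2941)) = 444*(50176 + 20289) = 444*70465 = 31286460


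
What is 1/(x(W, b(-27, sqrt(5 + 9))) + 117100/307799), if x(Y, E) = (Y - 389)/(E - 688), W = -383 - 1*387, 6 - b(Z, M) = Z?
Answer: 201608345/433439541 ≈ 0.46514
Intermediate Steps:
b(Z, M) = 6 - Z
W = -770 (W = -383 - 387 = -770)
x(Y, E) = (-389 + Y)/(-688 + E)
1/(x(W, b(-27, sqrt(5 + 9))) + 117100/307799) = 1/((-389 - 770)/(-688 + (6 - 1*(-27))) + 117100/307799) = 1/(-1159/(-688 + (6 + 27)) + 117100*(1/307799)) = 1/(-1159/(-688 + 33) + 117100/307799) = 1/(-1159/(-655) + 117100/307799) = 1/(-1/655*(-1159) + 117100/307799) = 1/(1159/655 + 117100/307799) = 1/(433439541/201608345) = 201608345/433439541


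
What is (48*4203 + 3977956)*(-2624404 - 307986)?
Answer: -12256510483000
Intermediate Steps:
(48*4203 + 3977956)*(-2624404 - 307986) = (201744 + 3977956)*(-2932390) = 4179700*(-2932390) = -12256510483000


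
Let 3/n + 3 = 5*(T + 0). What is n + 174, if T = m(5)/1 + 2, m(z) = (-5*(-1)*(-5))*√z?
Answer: 13585203/78076 - 375*√5/78076 ≈ 173.99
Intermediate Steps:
m(z) = -25*√z (m(z) = (5*(-5))*√z = -25*√z)
T = 2 - 25*√5 (T = (-25*√5)/1 + 2 = 1*(-25*√5) + 2 = -25*√5 + 2 = 2 - 25*√5 ≈ -53.902)
n = 3/(7 - 125*√5) (n = 3/(-3 + 5*((2 - 25*√5) + 0)) = 3/(-3 + 5*(2 - 25*√5)) = 3/(-3 + (10 - 125*√5)) = 3/(7 - 125*√5) ≈ -0.011009)
n + 174 = (-21/78076 - 375*√5/78076) + 174 = 13585203/78076 - 375*√5/78076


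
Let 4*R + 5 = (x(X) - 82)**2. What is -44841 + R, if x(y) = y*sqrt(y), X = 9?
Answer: -44086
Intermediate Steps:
x(y) = y**(3/2)
R = 755 (R = -5/4 + (9**(3/2) - 82)**2/4 = -5/4 + (27 - 82)**2/4 = -5/4 + (1/4)*(-55)**2 = -5/4 + (1/4)*3025 = -5/4 + 3025/4 = 755)
-44841 + R = -44841 + 755 = -44086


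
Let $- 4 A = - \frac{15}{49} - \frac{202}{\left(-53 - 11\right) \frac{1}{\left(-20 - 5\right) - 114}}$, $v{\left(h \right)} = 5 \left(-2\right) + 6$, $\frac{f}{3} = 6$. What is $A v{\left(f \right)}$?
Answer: $- \frac{688391}{1568} \approx -439.02$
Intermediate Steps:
$f = 18$ ($f = 3 \cdot 6 = 18$)
$v{\left(h \right)} = -4$ ($v{\left(h \right)} = -10 + 6 = -4$)
$A = \frac{688391}{6272}$ ($A = - \frac{- \frac{15}{49} - \frac{202}{\left(-53 - 11\right) \frac{1}{\left(-20 - 5\right) - 114}}}{4} = - \frac{\left(-15\right) \frac{1}{49} - \frac{202}{\left(-64\right) \frac{1}{-25 - 114}}}{4} = - \frac{- \frac{15}{49} - \frac{202}{\left(-64\right) \frac{1}{-139}}}{4} = - \frac{- \frac{15}{49} - \frac{202}{\left(-64\right) \left(- \frac{1}{139}\right)}}{4} = - \frac{- \frac{15}{49} - \frac{202}{\frac{64}{139}}}{4} = - \frac{- \frac{15}{49} - \frac{14039}{32}}{4} = \left(- \frac{1}{4}\right) \left(- \frac{688391}{1568}\right) = \frac{688391}{6272} \approx 109.76$)
$A v{\left(f \right)} = \frac{688391}{6272} \left(-4\right) = - \frac{688391}{1568}$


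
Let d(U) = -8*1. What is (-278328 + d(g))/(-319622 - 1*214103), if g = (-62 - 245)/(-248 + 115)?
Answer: 278336/533725 ≈ 0.52150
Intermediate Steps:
g = 307/133 (g = -307/(-133) = -307*(-1/133) = 307/133 ≈ 2.3083)
d(U) = -8
(-278328 + d(g))/(-319622 - 1*214103) = (-278328 - 8)/(-319622 - 1*214103) = -278336/(-319622 - 214103) = -278336/(-533725) = -278336*(-1/533725) = 278336/533725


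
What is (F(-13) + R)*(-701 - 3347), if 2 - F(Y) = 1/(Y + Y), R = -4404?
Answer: 231648824/13 ≈ 1.7819e+7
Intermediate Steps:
F(Y) = 2 - 1/(2*Y) (F(Y) = 2 - 1/(Y + Y) = 2 - 1/(2*Y))
(F(-13) + R)*(-701 - 3347) = ((2 - ½/(-13)) - 4404)*(-701 - 3347) = ((2 - ½*(-1/13)) - 4404)*(-4048) = ((2 + 1/26) - 4404)*(-4048) = (53/26 - 4404)*(-4048) = -114451/26*(-4048) = 231648824/13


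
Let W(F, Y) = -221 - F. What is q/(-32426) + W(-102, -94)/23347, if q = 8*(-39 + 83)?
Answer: -6038419/378524911 ≈ -0.015952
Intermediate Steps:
q = 352 (q = 8*44 = 352)
q/(-32426) + W(-102, -94)/23347 = 352/(-32426) + (-221 - 1*(-102))/23347 = 352*(-1/32426) + (-221 + 102)*(1/23347) = -176/16213 - 119*1/23347 = -176/16213 - 119/23347 = -6038419/378524911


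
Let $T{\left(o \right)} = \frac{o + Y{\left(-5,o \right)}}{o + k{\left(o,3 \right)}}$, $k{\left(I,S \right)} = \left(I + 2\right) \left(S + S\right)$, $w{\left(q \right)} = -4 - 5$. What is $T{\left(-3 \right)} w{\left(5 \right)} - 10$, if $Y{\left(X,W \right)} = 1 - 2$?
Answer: $-14$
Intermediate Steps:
$w{\left(q \right)} = -9$
$k{\left(I,S \right)} = 2 S \left(2 + I\right)$ ($k{\left(I,S \right)} = \left(2 + I\right) 2 S = 2 S \left(2 + I\right)$)
$Y{\left(X,W \right)} = -1$
$T{\left(o \right)} = \frac{-1 + o}{12 + 7 o}$ ($T{\left(o \right)} = \frac{o - 1}{o + 2 \cdot 3 \left(2 + o\right)} = \frac{-1 + o}{o + \left(12 + 6 o\right)} = \frac{-1 + o}{12 + 7 o}$)
$T{\left(-3 \right)} w{\left(5 \right)} - 10 = \frac{-1 - 3}{12 + 7 \left(-3\right)} \left(-9\right) - 10 = \frac{1}{12 - 21} \left(-4\right) \left(-9\right) - 10 = \frac{1}{-9} \left(-4\right) \left(-9\right) - 10 = \left(- \frac{1}{9}\right) \left(-4\right) \left(-9\right) - 10 = \frac{4}{9} \left(-9\right) - 10 = -4 - 10 = -14$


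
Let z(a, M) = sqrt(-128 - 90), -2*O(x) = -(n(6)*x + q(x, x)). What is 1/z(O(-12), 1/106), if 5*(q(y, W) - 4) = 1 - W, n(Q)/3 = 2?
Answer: -I*sqrt(218)/218 ≈ -0.067729*I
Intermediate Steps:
n(Q) = 6 (n(Q) = 3*2 = 6)
q(y, W) = 21/5 - W/5 (q(y, W) = 4 + (1 - W)/5 = 4 + (1/5 - W/5) = 21/5 - W/5)
O(x) = 21/10 + 29*x/10 (O(x) = -(-1)*(6*x + (21/5 - x/5))/2 = -(-1)*(21/5 + 29*x/5)/2 = -(-21/5 - 29*x/5)/2 = 21/10 + 29*x/10)
z(a, M) = I*sqrt(218) (z(a, M) = sqrt(-218) = I*sqrt(218))
1/z(O(-12), 1/106) = 1/(I*sqrt(218)) = -I*sqrt(218)/218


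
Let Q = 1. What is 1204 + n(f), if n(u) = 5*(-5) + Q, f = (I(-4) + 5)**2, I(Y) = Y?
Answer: 1180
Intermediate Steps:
f = 1 (f = (-4 + 5)**2 = 1**2 = 1)
n(u) = -24 (n(u) = 5*(-5) + 1 = -25 + 1 = -24)
1204 + n(f) = 1204 - 24 = 1180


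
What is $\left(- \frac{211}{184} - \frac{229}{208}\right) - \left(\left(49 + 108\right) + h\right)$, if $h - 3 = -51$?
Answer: $- \frac{532209}{4784} \approx -111.25$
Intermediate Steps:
$h = -48$ ($h = 3 - 51 = -48$)
$\left(- \frac{211}{184} - \frac{229}{208}\right) - \left(\left(49 + 108\right) + h\right) = \left(- \frac{211}{184} - \frac{229}{208}\right) - \left(\left(49 + 108\right) - 48\right) = \left(\left(-211\right) \frac{1}{184} - \frac{229}{208}\right) - \left(157 - 48\right) = \left(- \frac{211}{184} - \frac{229}{208}\right) - 109 = - \frac{10753}{4784} - 109 = - \frac{532209}{4784}$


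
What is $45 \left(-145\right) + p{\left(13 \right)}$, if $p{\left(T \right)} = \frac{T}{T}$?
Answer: $-6524$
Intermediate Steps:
$p{\left(T \right)} = 1$
$45 \left(-145\right) + p{\left(13 \right)} = 45 \left(-145\right) + 1 = -6525 + 1 = -6524$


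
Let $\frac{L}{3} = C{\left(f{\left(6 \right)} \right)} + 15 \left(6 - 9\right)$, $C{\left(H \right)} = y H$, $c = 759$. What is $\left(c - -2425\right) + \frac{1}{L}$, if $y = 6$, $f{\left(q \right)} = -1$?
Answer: $\frac{487151}{153} \approx 3184.0$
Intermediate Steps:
$C{\left(H \right)} = 6 H$
$L = -153$ ($L = 3 \left(6 \left(-1\right) + 15 \left(6 - 9\right)\right) = 3 \left(-6 + 15 \left(6 - 9\right)\right) = 3 \left(-6 + 15 \left(-3\right)\right) = 3 \left(-6 - 45\right) = 3 \left(-51\right) = -153$)
$\left(c - -2425\right) + \frac{1}{L} = \left(759 - -2425\right) + \frac{1}{-153} = \left(759 + 2425\right) - \frac{1}{153} = 3184 - \frac{1}{153} = \frac{487151}{153}$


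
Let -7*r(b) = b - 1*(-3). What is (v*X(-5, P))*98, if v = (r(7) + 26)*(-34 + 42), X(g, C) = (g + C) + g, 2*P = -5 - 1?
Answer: -250432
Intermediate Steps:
r(b) = -3/7 - b/7 (r(b) = -(b - 1*(-3))/7 = -(b + 3)/7 = -(3 + b)/7 = -3/7 - b/7)
P = -3 (P = (-5 - 1)/2 = (½)*(-6) = -3)
X(g, C) = C + 2*g (X(g, C) = (C + g) + g = C + 2*g)
v = 1376/7 (v = ((-3/7 - ⅐*7) + 26)*(-34 + 42) = ((-3/7 - 1) + 26)*8 = (-10/7 + 26)*8 = (172/7)*8 = 1376/7 ≈ 196.57)
(v*X(-5, P))*98 = (1376*(-3 + 2*(-5))/7)*98 = (1376*(-3 - 10)/7)*98 = ((1376/7)*(-13))*98 = -17888/7*98 = -250432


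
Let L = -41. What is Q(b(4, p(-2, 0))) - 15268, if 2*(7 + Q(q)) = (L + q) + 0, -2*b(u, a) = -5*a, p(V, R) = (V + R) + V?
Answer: -30601/2 ≈ -15301.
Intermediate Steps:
p(V, R) = R + 2*V (p(V, R) = (R + V) + V = R + 2*V)
b(u, a) = 5*a/2 (b(u, a) = -(-5)*a/2 = 5*a/2)
Q(q) = -55/2 + q/2 (Q(q) = -7 + ((-41 + q) + 0)/2 = -7 + (-41 + q)/2 = -7 + (-41/2 + q/2) = -55/2 + q/2)
Q(b(4, p(-2, 0))) - 15268 = (-55/2 + (5*(0 + 2*(-2))/2)/2) - 15268 = (-55/2 + (5*(0 - 4)/2)/2) - 15268 = (-55/2 + ((5/2)*(-4))/2) - 15268 = (-55/2 + (1/2)*(-10)) - 15268 = (-55/2 - 5) - 15268 = -65/2 - 15268 = -30601/2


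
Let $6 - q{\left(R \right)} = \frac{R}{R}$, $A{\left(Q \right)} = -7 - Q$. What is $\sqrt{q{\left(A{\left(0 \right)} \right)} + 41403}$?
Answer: $8 \sqrt{647} \approx 203.49$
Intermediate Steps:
$q{\left(R \right)} = 5$ ($q{\left(R \right)} = 6 - \frac{R}{R} = 6 - 1 = 5$)
$\sqrt{q{\left(A{\left(0 \right)} \right)} + 41403} = \sqrt{5 + 41403} = \sqrt{41408} = 8 \sqrt{647}$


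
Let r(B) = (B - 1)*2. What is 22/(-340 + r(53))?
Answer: -11/118 ≈ -0.093220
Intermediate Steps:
r(B) = -2 + 2*B (r(B) = (-1 + B)*2 = -2 + 2*B)
22/(-340 + r(53)) = 22/(-340 + (-2 + 2*53)) = 22/(-340 + (-2 + 106)) = 22/(-340 + 104) = 22/(-236) = 22*(-1/236) = -11/118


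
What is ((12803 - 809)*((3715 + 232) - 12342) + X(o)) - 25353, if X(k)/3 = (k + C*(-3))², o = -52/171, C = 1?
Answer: -981668620076/9747 ≈ -1.0072e+8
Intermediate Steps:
o = -52/171 (o = -52*1/171 = -52/171 ≈ -0.30409)
X(k) = 3*(-3 + k)² (X(k) = 3*(k + 1*(-3))² = 3*(k - 3)² = 3*(-3 + k)²)
((12803 - 809)*((3715 + 232) - 12342) + X(o)) - 25353 = ((12803 - 809)*((3715 + 232) - 12342) + 3*(-3 - 52/171)²) - 25353 = (11994*(3947 - 12342) + 3*(-565/171)²) - 25353 = (11994*(-8395) + 3*(319225/29241)) - 25353 = (-100689630 + 319225/9747) - 25353 = -981421504385/9747 - 25353 = -981668620076/9747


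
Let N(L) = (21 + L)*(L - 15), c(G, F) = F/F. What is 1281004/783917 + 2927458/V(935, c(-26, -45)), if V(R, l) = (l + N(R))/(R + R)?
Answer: 4292559923802904/689471463757 ≈ 6225.9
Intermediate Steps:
c(G, F) = 1
N(L) = (-15 + L)*(21 + L) (N(L) = (21 + L)*(-15 + L) = (-15 + L)*(21 + L))
V(R, l) = (-315 + l + R**2 + 6*R)/(2*R) (V(R, l) = (l + (-315 + R**2 + 6*R))/(R + R) = (-315 + l + R**2 + 6*R)/((2*R)) = (-315 + l + R**2 + 6*R)*(1/(2*R)) = (-315 + l + R**2 + 6*R)/(2*R))
1281004/783917 + 2927458/V(935, c(-26, -45)) = 1281004/783917 + 2927458/(((1/2)*(-315 + 1 + 935**2 + 6*935)/935)) = 1281004*(1/783917) + 2927458/(((1/2)*(1/935)*(-315 + 1 + 874225 + 5610))) = 1281004/783917 + 2927458/(((1/2)*(1/935)*879521)) = 1281004/783917 + 2927458/(879521/1870) = 1281004/783917 + 2927458*(1870/879521) = 1281004/783917 + 5474346460/879521 = 4292559923802904/689471463757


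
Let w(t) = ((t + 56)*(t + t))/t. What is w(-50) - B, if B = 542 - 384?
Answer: -146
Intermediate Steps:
B = 158
w(t) = 112 + 2*t (w(t) = ((56 + t)*(2*t))/t = (2*t*(56 + t))/t = 112 + 2*t)
w(-50) - B = (112 + 2*(-50)) - 1*158 = (112 - 100) - 158 = 12 - 158 = -146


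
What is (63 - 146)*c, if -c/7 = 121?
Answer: 70301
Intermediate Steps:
c = -847 (c = -7*121 = -847)
(63 - 146)*c = (63 - 146)*(-847) = -83*(-847) = 70301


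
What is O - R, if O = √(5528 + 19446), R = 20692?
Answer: -20692 + √24974 ≈ -20534.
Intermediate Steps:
O = √24974 ≈ 158.03
O - R = √24974 - 1*20692 = √24974 - 20692 = -20692 + √24974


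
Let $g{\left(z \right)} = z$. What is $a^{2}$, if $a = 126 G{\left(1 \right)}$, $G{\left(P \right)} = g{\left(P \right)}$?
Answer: $15876$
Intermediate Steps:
$G{\left(P \right)} = P$
$a = 126$ ($a = 126 \cdot 1 = 126$)
$a^{2} = 126^{2} = 15876$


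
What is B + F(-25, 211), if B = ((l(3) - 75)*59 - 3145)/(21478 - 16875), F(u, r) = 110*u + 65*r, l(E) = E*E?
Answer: 50464856/4603 ≈ 10963.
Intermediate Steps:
l(E) = E²
F(u, r) = 65*r + 110*u
B = -7039/4603 (B = ((3² - 75)*59 - 3145)/(21478 - 16875) = ((9 - 75)*59 - 3145)/4603 = (-66*59 - 3145)*(1/4603) = (-3894 - 3145)*(1/4603) = -7039*1/4603 = -7039/4603 ≈ -1.5292)
B + F(-25, 211) = -7039/4603 + (65*211 + 110*(-25)) = -7039/4603 + (13715 - 2750) = -7039/4603 + 10965 = 50464856/4603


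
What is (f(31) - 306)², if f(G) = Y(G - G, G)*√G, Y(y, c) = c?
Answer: 123427 - 18972*√31 ≈ 17795.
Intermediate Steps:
f(G) = G^(3/2) (f(G) = G*√G = G^(3/2))
(f(31) - 306)² = (31^(3/2) - 306)² = (31*√31 - 306)² = (-306 + 31*√31)²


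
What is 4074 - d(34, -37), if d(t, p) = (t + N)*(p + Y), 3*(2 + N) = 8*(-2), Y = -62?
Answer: 6714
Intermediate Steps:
N = -22/3 (N = -2 + (8*(-2))/3 = -2 + (⅓)*(-16) = -2 - 16/3 = -22/3 ≈ -7.3333)
d(t, p) = (-62 + p)*(-22/3 + t) (d(t, p) = (t - 22/3)*(p - 62) = (-22/3 + t)*(-62 + p) = (-62 + p)*(-22/3 + t))
4074 - d(34, -37) = 4074 - (1364/3 - 62*34 - 22/3*(-37) - 37*34) = 4074 - (1364/3 - 2108 + 814/3 - 1258) = 4074 - 1*(-2640) = 4074 + 2640 = 6714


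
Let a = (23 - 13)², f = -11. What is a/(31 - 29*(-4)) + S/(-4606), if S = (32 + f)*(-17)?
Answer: 10471/13818 ≈ 0.75778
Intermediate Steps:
S = -357 (S = (32 - 11)*(-17) = 21*(-17) = -357)
a = 100 (a = 10² = 100)
a/(31 - 29*(-4)) + S/(-4606) = 100/(31 - 29*(-4)) - 357/(-4606) = 100/(31 + 116) - 357*(-1/4606) = 100/147 + 51/658 = 10471/13818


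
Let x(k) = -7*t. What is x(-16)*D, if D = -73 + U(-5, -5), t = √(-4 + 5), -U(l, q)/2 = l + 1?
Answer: 455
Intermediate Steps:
U(l, q) = -2 - 2*l (U(l, q) = -2*(l + 1) = -2*(1 + l) = -2 - 2*l)
t = 1 (t = √1 = 1)
x(k) = -7 (x(k) = -7*1 = -7)
D = -65 (D = -73 + (-2 - 2*(-5)) = -73 + (-2 + 10) = -73 + 8 = -65)
x(-16)*D = -7*(-65) = 455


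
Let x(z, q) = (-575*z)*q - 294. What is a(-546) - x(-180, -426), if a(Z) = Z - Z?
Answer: 44091294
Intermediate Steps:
x(z, q) = -294 - 575*q*z (x(z, q) = -575*q*z - 294 = -294 - 575*q*z)
a(Z) = 0
a(-546) - x(-180, -426) = 0 - (-294 - 575*(-426)*(-180)) = 0 - (-294 - 44091000) = 0 - 1*(-44091294) = 0 + 44091294 = 44091294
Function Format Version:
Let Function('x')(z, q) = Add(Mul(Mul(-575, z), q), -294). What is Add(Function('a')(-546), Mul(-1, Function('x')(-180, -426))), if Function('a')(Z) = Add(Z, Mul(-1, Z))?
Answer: 44091294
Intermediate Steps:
Function('x')(z, q) = Add(-294, Mul(-575, q, z)) (Function('x')(z, q) = Add(Mul(-575, q, z), -294) = Add(-294, Mul(-575, q, z)))
Function('a')(Z) = 0
Add(Function('a')(-546), Mul(-1, Function('x')(-180, -426))) = Add(0, Mul(-1, Add(-294, Mul(-575, -426, -180)))) = Add(0, Mul(-1, Add(-294, -44091000))) = Add(0, Mul(-1, -44091294)) = Add(0, 44091294) = 44091294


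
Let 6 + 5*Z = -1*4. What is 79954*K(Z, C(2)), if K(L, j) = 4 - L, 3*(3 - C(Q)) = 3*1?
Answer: 479724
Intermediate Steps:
C(Q) = 2 (C(Q) = 3 - 1 = 2)
Z = -2 (Z = -6/5 + (-1*4)/5 = -6/5 + (⅕)*(-4) = -6/5 - ⅘ = -2)
79954*K(Z, C(2)) = 79954*(4 - 1*(-2)) = 79954*(4 + 2) = 79954*6 = 479724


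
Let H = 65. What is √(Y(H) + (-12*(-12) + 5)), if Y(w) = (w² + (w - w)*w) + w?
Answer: √4439 ≈ 66.626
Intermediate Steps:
Y(w) = w + w² (Y(w) = (w² + 0*w) + w = (w² + 0) + w = w² + w = w + w²)
√(Y(H) + (-12*(-12) + 5)) = √(65*(1 + 65) + (-12*(-12) + 5)) = √(65*66 + (144 + 5)) = √(4290 + 149) = √4439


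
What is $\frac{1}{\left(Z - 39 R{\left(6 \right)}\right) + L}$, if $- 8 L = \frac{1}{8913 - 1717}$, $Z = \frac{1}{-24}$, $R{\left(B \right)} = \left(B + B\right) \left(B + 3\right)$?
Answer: $- \frac{172704}{727436447} \approx -0.00023741$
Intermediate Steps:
$R{\left(B \right)} = 2 B \left(3 + B\right)$
$Z = - \frac{1}{24} \approx -0.041667$
$L = - \frac{1}{57568}$ ($L = - \frac{1}{8 \left(8913 - 1717\right)} = - \frac{1}{8 \cdot 7196} = \left(- \frac{1}{8}\right) \frac{1}{7196} = - \frac{1}{57568} \approx -1.7371 \cdot 10^{-5}$)
$\frac{1}{\left(Z - 39 R{\left(6 \right)}\right) + L} = \frac{1}{\left(- \frac{1}{24} - 39 \cdot 2 \cdot 6 \left(3 + 6\right)\right) - \frac{1}{57568}} = \frac{1}{\left(- \frac{1}{24} - 39 \cdot 2 \cdot 6 \cdot 9\right) - \frac{1}{57568}} = \frac{1}{\left(- \frac{1}{24} - 4212\right) - \frac{1}{57568}} = \frac{1}{- \frac{101089}{24} - \frac{1}{57568}} = \frac{1}{- \frac{727436447}{172704}} = - \frac{172704}{727436447}$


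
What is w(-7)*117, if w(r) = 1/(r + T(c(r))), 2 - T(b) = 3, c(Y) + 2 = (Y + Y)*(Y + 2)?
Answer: -117/8 ≈ -14.625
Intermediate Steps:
c(Y) = -2 + 2*Y*(2 + Y) (c(Y) = -2 + (Y + Y)*(Y + 2) = -2 + (2*Y)*(2 + Y) = -2 + 2*Y*(2 + Y))
T(b) = -1 (T(b) = 2 - 1*3 = 2 - 3 = -1)
w(r) = 1/(-1 + r) (w(r) = 1/(r - 1) = 1/(-1 + r))
w(-7)*117 = 117/(-1 - 7) = 117/(-8) = -1/8*117 = -117/8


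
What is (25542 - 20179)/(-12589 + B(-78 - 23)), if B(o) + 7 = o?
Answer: -5363/12697 ≈ -0.42238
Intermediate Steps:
B(o) = -7 + o
(25542 - 20179)/(-12589 + B(-78 - 23)) = (25542 - 20179)/(-12589 + (-7 + (-78 - 23))) = 5363/(-12589 + (-7 - 101)) = 5363/(-12589 - 108) = 5363/(-12697) = 5363*(-1/12697) = -5363/12697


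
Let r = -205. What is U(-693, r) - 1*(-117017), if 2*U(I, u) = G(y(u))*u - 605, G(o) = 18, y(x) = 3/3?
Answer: 229739/2 ≈ 1.1487e+5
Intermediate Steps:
y(x) = 1 (y(x) = 3*(1/3) = 1)
U(I, u) = -605/2 + 9*u (U(I, u) = (18*u - 605)/2 = (-605 + 18*u)/2 = -605/2 + 9*u)
U(-693, r) - 1*(-117017) = (-605/2 + 9*(-205)) - 1*(-117017) = (-605/2 - 1845) + 117017 = -4295/2 + 117017 = 229739/2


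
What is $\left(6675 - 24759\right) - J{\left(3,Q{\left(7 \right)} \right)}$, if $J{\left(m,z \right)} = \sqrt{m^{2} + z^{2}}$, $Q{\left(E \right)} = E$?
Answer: $-18084 - \sqrt{58} \approx -18092.0$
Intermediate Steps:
$\left(6675 - 24759\right) - J{\left(3,Q{\left(7 \right)} \right)} = \left(6675 - 24759\right) - \sqrt{3^{2} + 7^{2}} = \left(6675 - 24759\right) - \sqrt{9 + 49} = -18084 - \sqrt{58}$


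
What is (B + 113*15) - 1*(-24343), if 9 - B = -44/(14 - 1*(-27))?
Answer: 1067971/41 ≈ 26048.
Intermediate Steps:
B = 413/41 (B = 9 - (-44)/(14 - 1*(-27)) = 9 - (-44)/(14 + 27) = 9 - (-44)/41 = 9 - 1*(-44/41) = 9 + 44/41 = 413/41 ≈ 10.073)
(B + 113*15) - 1*(-24343) = (413/41 + 113*15) - 1*(-24343) = (413/41 + 1695) + 24343 = 69908/41 + 24343 = 1067971/41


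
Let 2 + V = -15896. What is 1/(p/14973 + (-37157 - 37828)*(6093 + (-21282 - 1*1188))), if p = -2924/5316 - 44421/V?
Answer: 316356162066/388494650488671240841 ≈ 8.1431e-10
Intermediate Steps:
V = -15898 (V = -2 - 15896 = -15898)
p = 47414071/21128442 (p = -2924/5316 - 44421/(-15898) = -2924*1/5316 - 44421*(-1/15898) = -731/1329 + 44421/15898 = 47414071/21128442 ≈ 2.2441)
1/(p/14973 + (-37157 - 37828)*(6093 + (-21282 - 1*1188))) = 1/((47414071/21128442)/14973 + (-37157 - 37828)*(6093 + (-21282 - 1*1188))) = 1/((47414071/21128442)*(1/14973) - 74985*(6093 + (-21282 - 1188))) = 1/(47414071/316356162066 - 74985*(6093 - 22470)) = 1/(47414071/316356162066 - 74985*(-16377)) = 1/(47414071/316356162066 + 1228029345) = 1/(388494650488671240841/316356162066) = 316356162066/388494650488671240841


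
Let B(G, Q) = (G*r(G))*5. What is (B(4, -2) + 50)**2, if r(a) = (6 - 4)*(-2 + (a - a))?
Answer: 900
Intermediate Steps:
r(a) = -4 (r(a) = 2*(-2 + 0) = 2*(-2) = -4)
B(G, Q) = -20*G (B(G, Q) = (G*(-4))*5 = -4*G*5 = -20*G)
(B(4, -2) + 50)**2 = (-20*4 + 50)**2 = (-80 + 50)**2 = (-30)**2 = 900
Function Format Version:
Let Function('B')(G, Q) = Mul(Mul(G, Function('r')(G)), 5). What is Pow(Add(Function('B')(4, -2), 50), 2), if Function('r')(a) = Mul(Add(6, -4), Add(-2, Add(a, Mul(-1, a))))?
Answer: 900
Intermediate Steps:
Function('r')(a) = -4 (Function('r')(a) = Mul(2, Add(-2, 0)) = Mul(2, -2) = -4)
Function('B')(G, Q) = Mul(-20, G) (Function('B')(G, Q) = Mul(Mul(G, -4), 5) = Mul(Mul(-4, G), 5) = Mul(-20, G))
Pow(Add(Function('B')(4, -2), 50), 2) = Pow(Add(Mul(-20, 4), 50), 2) = Pow(Add(-80, 50), 2) = Pow(-30, 2) = 900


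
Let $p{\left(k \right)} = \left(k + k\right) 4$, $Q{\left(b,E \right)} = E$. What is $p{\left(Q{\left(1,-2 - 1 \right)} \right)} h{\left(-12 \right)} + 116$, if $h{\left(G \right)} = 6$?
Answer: $-28$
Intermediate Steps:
$p{\left(k \right)} = 8 k$ ($p{\left(k \right)} = 2 k 4 = 8 k$)
$p{\left(Q{\left(1,-2 - 1 \right)} \right)} h{\left(-12 \right)} + 116 = 8 \left(-2 - 1\right) 6 + 116 = 8 \left(-3\right) 6 + 116 = \left(-24\right) 6 + 116 = -144 + 116 = -28$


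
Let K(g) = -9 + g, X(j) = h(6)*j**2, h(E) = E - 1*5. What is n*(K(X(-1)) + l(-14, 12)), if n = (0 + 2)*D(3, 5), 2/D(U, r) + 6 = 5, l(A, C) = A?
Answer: 88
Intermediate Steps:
D(U, r) = -2 (D(U, r) = 2/(-6 + 5) = 2/(-1) = 2*(-1) = -2)
h(E) = -5 + E (h(E) = E - 5 = -5 + E)
X(j) = j**2 (X(j) = (-5 + 6)*j**2 = 1*j**2 = j**2)
n = -4 (n = (0 + 2)*(-2) = 2*(-2) = -4)
n*(K(X(-1)) + l(-14, 12)) = -4*((-9 + (-1)**2) - 14) = -4*((-9 + 1) - 14) = -4*(-8 - 14) = -4*(-22) = 88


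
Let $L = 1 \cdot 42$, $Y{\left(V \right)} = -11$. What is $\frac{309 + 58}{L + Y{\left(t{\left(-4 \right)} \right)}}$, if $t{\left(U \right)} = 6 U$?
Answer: $\frac{367}{31} \approx 11.839$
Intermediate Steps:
$L = 42$
$\frac{309 + 58}{L + Y{\left(t{\left(-4 \right)} \right)}} = \frac{309 + 58}{42 - 11} = \frac{367}{31}$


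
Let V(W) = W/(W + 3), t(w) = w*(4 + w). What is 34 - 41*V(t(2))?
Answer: 6/5 ≈ 1.2000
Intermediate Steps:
V(W) = W/(3 + W)
34 - 41*V(t(2)) = 34 - 41*2*(4 + 2)/(3 + 2*(4 + 2)) = 34 - 41*2*6/(3 + 2*6) = 34 - 492/(3 + 12) = 34 - 492/15 = 34 - 41*⅘ = 34 - 164/5 = 6/5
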